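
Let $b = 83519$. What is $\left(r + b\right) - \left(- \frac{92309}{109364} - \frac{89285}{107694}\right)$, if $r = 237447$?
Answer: $\frac{1890154011320621}{5888923308} \approx 3.2097 \cdot 10^{5}$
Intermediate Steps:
$\left(r + b\right) - \left(- \frac{92309}{109364} - \frac{89285}{107694}\right) = \left(237447 + 83519\right) - \left(- \frac{92309}{109364} - \frac{89285}{107694}\right) = 320966 - - \frac{9852845093}{5888923308} = 320966 + \left(\frac{89285}{107694} + \frac{92309}{109364}\right) = 320966 + \frac{9852845093}{5888923308} = \frac{1890154011320621}{5888923308}$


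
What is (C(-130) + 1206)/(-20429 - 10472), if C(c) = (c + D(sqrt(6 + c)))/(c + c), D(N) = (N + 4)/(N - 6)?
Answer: -501903/12854816 - I*sqrt(31)/64274080 ≈ -0.039044 - 8.6625e-8*I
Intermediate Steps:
D(N) = (4 + N)/(-6 + N)
C(c) = (c + (4 + sqrt(6 + c))/(-6 + sqrt(6 + c)))/(2*c) (C(c) = (c + (4 + sqrt(6 + c))/(-6 + sqrt(6 + c)))/(c + c) = (c + (4 + sqrt(6 + c))/(-6 + sqrt(6 + c)))/((2*c)) = (c + (4 + sqrt(6 + c))/(-6 + sqrt(6 + c)))*(1/(2*c)) = (c + (4 + sqrt(6 + c))/(-6 + sqrt(6 + c)))/(2*c))
(C(-130) + 1206)/(-20429 - 10472) = ((1/2)*(4 + sqrt(6 - 130) - 130*(-6 + sqrt(6 - 130)))/(-130*(-6 + sqrt(6 - 130))) + 1206)/(-20429 - 10472) = ((1/2)*(-1/130)*(4 + sqrt(-124) - 130*(-6 + sqrt(-124)))/(-6 + sqrt(-124)) + 1206)/(-30901) = ((1/2)*(-1/130)*(4 + 2*I*sqrt(31) - 130*(-6 + 2*I*sqrt(31)))/(-6 + 2*I*sqrt(31)) + 1206)*(-1/30901) = ((1/2)*(-1/130)*(4 + 2*I*sqrt(31) + (780 - 260*I*sqrt(31)))/(-6 + 2*I*sqrt(31)) + 1206)*(-1/30901) = ((1/2)*(-1/130)*(784 - 258*I*sqrt(31))/(-6 + 2*I*sqrt(31)) + 1206)*(-1/30901) = (-(784 - 258*I*sqrt(31))/(260*(-6 + 2*I*sqrt(31))) + 1206)*(-1/30901) = (1206 - (784 - 258*I*sqrt(31))/(260*(-6 + 2*I*sqrt(31))))*(-1/30901) = -1206/30901 + (784 - 258*I*sqrt(31))/(8034260*(-6 + 2*I*sqrt(31)))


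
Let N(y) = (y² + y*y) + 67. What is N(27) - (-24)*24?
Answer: 2101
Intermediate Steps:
N(y) = 67 + 2*y² (N(y) = (y² + y²) + 67 = 2*y² + 67 = 67 + 2*y²)
N(27) - (-24)*24 = (67 + 2*27²) - (-24)*24 = (67 + 2*729) - 1*(-576) = (67 + 1458) + 576 = 1525 + 576 = 2101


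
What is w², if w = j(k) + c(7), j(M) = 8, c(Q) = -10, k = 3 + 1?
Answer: 4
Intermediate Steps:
k = 4
w = -2 (w = 8 - 10 = -2)
w² = (-2)² = 4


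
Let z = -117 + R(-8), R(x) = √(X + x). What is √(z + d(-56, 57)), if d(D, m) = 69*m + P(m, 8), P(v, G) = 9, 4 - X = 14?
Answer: √(3825 + 3*I*√2) ≈ 61.847 + 0.0343*I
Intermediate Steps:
X = -10 (X = 4 - 1*14 = 4 - 14 = -10)
R(x) = √(-10 + x)
d(D, m) = 9 + 69*m (d(D, m) = 69*m + 9 = 9 + 69*m)
z = -117 + 3*I*√2 (z = -117 + √(-10 - 8) = -117 + √(-18) = -117 + 3*I*√2 ≈ -117.0 + 4.2426*I)
√(z + d(-56, 57)) = √((-117 + 3*I*√2) + (9 + 69*57)) = √((-117 + 3*I*√2) + (9 + 3933)) = √((-117 + 3*I*√2) + 3942) = √(3825 + 3*I*√2)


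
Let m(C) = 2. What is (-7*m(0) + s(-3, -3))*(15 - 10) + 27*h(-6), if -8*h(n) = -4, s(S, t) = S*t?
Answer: -23/2 ≈ -11.500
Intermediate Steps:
h(n) = ½ (h(n) = -⅛*(-4) = ½)
(-7*m(0) + s(-3, -3))*(15 - 10) + 27*h(-6) = (-7*2 - 3*(-3))*(15 - 10) + 27*(½) = (-14 + 9)*5 + 27/2 = -5*5 + 27/2 = -25 + 27/2 = -23/2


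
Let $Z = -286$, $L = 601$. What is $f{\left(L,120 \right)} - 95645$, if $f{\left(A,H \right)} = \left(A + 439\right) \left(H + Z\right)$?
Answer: $-268285$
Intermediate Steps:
$f{\left(A,H \right)} = \left(-286 + H\right) \left(439 + A\right)$ ($f{\left(A,H \right)} = \left(A + 439\right) \left(H - 286\right) = \left(439 + A\right) \left(-286 + H\right) = \left(-286 + H\right) \left(439 + A\right)$)
$f{\left(L,120 \right)} - 95645 = \left(-125554 - 171886 + 439 \cdot 120 + 601 \cdot 120\right) - 95645 = \left(-125554 - 171886 + 52680 + 72120\right) - 95645 = -172640 - 95645 = -268285$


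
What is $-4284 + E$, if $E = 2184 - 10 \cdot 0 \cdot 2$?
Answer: $-2100$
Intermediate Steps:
$E = 2184$ ($E = 2184 - 0 \cdot 2 = 2184 - 0 = 2184 + 0 = 2184$)
$-4284 + E = -4284 + 2184 = -2100$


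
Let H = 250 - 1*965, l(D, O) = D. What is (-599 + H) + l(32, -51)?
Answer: -1282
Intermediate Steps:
H = -715 (H = 250 - 965 = -715)
(-599 + H) + l(32, -51) = (-599 - 715) + 32 = -1314 + 32 = -1282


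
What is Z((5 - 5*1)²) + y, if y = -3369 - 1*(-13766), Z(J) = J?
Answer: 10397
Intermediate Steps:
y = 10397 (y = -3369 + 13766 = 10397)
Z((5 - 5*1)²) + y = (5 - 5*1)² + 10397 = (5 - 5)² + 10397 = 0² + 10397 = 0 + 10397 = 10397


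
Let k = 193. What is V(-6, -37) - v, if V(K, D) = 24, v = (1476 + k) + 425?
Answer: -2070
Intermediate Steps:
v = 2094 (v = (1476 + 193) + 425 = 1669 + 425 = 2094)
V(-6, -37) - v = 24 - 1*2094 = 24 - 2094 = -2070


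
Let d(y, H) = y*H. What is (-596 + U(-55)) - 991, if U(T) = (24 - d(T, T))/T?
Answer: -84284/55 ≈ -1532.4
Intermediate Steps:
d(y, H) = H*y
U(T) = (24 - T**2)/T (U(T) = (24 - T*T)/T = (24 - T**2)/T)
(-596 + U(-55)) - 991 = (-596 + (-1*(-55) + 24/(-55))) - 991 = (-596 + (55 + 24*(-1/55))) - 991 = (-596 + (55 - 24/55)) - 991 = (-596 + 3001/55) - 991 = -29779/55 - 991 = -84284/55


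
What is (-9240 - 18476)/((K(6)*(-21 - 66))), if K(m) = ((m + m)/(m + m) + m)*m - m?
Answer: 6929/783 ≈ 8.8493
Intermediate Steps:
K(m) = -m + m*(1 + m) (K(m) = ((2*m)/((2*m)) + m)*m - m = ((2*m)*(1/(2*m)) + m)*m - m = (1 + m)*m - m = m*(1 + m) - m = -m + m*(1 + m))
(-9240 - 18476)/((K(6)*(-21 - 66))) = (-9240 - 18476)/((6²*(-21 - 66))) = -27716/(36*(-87)) = -27716/(-3132) = -27716*(-1/3132) = 6929/783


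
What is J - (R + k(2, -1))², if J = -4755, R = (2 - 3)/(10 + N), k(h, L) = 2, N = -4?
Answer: -171301/36 ≈ -4758.4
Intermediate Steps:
R = -⅙ (R = (2 - 3)/(10 - 4) = -1/6 = -1*⅙ = -⅙ ≈ -0.16667)
J - (R + k(2, -1))² = -4755 - (-⅙ + 2)² = -4755 - (11/6)² = -4755 - 1*121/36 = -4755 - 121/36 = -171301/36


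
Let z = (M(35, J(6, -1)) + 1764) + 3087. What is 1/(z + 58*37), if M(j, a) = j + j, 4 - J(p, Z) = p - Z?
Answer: 1/7067 ≈ 0.00014150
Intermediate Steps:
J(p, Z) = 4 + Z - p (J(p, Z) = 4 - (p - Z) = 4 + (Z - p) = 4 + Z - p)
M(j, a) = 2*j
z = 4921 (z = (2*35 + 1764) + 3087 = (70 + 1764) + 3087 = 1834 + 3087 = 4921)
1/(z + 58*37) = 1/(4921 + 58*37) = 1/(4921 + 2146) = 1/7067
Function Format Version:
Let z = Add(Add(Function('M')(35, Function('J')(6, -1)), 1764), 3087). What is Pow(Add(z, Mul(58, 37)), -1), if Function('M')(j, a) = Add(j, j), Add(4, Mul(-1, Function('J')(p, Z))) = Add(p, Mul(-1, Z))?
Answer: Rational(1, 7067) ≈ 0.00014150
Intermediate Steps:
Function('J')(p, Z) = Add(4, Z, Mul(-1, p)) (Function('J')(p, Z) = Add(4, Mul(-1, Add(p, Mul(-1, Z)))) = Add(4, Add(Z, Mul(-1, p))) = Add(4, Z, Mul(-1, p)))
Function('M')(j, a) = Mul(2, j)
z = 4921 (z = Add(Add(Mul(2, 35), 1764), 3087) = Add(Add(70, 1764), 3087) = Add(1834, 3087) = 4921)
Pow(Add(z, Mul(58, 37)), -1) = Pow(Add(4921, Mul(58, 37)), -1) = Pow(Add(4921, 2146), -1) = Pow(7067, -1) = Rational(1, 7067)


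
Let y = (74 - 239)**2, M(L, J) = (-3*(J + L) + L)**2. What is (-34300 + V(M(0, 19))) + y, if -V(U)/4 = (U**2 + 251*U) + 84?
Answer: -45493411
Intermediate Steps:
M(L, J) = (-3*J - 2*L)**2 (M(L, J) = ((-3*J - 3*L) + L)**2 = (-3*J - 2*L)**2)
y = 27225 (y = (-165)**2 = 27225)
V(U) = -336 - 1004*U - 4*U**2 (V(U) = -4*((U**2 + 251*U) + 84) = -4*(84 + U**2 + 251*U) = -336 - 1004*U - 4*U**2)
(-34300 + V(M(0, 19))) + y = (-34300 + (-336 - 1004*(2*0 + 3*19)**2 - 4*(2*0 + 3*19)**4)) + 27225 = (-34300 + (-336 - 1004*(0 + 57)**2 - 4*(0 + 57)**4)) + 27225 = (-34300 + (-336 - 1004*57**2 - 4*(57**2)**2)) + 27225 = (-34300 + (-336 - 1004*3249 - 4*3249**2)) + 27225 = (-34300 + (-336 - 3261996 - 4*10556001)) + 27225 = (-34300 + (-336 - 3261996 - 42224004)) + 27225 = (-34300 - 45486336) + 27225 = -45520636 + 27225 = -45493411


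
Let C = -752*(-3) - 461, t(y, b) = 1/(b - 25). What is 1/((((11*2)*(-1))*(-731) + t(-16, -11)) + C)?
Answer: 36/643571 ≈ 5.5938e-5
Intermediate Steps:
t(y, b) = 1/(-25 + b)
C = 1795 (C = 2256 - 461 = 1795)
1/((((11*2)*(-1))*(-731) + t(-16, -11)) + C) = 1/((((11*2)*(-1))*(-731) + 1/(-25 - 11)) + 1795) = 1/(((22*(-1))*(-731) + 1/(-36)) + 1795) = 1/((-22*(-731) - 1/36) + 1795) = 1/((16082 - 1/36) + 1795) = 1/(578951/36 + 1795) = 1/(643571/36) = 36/643571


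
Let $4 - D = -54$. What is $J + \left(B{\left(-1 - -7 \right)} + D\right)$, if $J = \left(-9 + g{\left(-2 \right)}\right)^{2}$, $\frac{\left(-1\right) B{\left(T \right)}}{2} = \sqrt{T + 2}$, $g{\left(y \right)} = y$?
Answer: $179 - 4 \sqrt{2} \approx 173.34$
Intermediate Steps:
$D = 58$ ($D = 4 - -54 = 4 + 54 = 58$)
$B{\left(T \right)} = - 2 \sqrt{2 + T}$ ($B{\left(T \right)} = - 2 \sqrt{T + 2} = - 2 \sqrt{2 + T}$)
$J = 121$ ($J = \left(-9 - 2\right)^{2} = \left(-11\right)^{2} = 121$)
$J + \left(B{\left(-1 - -7 \right)} + D\right) = 121 + \left(- 2 \sqrt{2 - -6} + 58\right) = 121 + \left(- 2 \sqrt{2 + \left(-1 + 7\right)} + 58\right) = 121 + \left(- 2 \sqrt{2 + 6} + 58\right) = 121 + \left(- 2 \sqrt{8} + 58\right) = 121 + \left(- 2 \cdot 2 \sqrt{2} + 58\right) = 121 + \left(- 4 \sqrt{2} + 58\right) = 121 + \left(58 - 4 \sqrt{2}\right) = 179 - 4 \sqrt{2}$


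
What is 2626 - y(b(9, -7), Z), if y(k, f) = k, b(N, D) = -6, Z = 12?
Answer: 2632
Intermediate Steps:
2626 - y(b(9, -7), Z) = 2626 - 1*(-6) = 2626 + 6 = 2632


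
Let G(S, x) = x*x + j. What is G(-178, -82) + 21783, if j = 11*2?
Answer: 28529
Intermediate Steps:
j = 22
G(S, x) = 22 + x² (G(S, x) = x*x + 22 = x² + 22 = 22 + x²)
G(-178, -82) + 21783 = (22 + (-82)²) + 21783 = (22 + 6724) + 21783 = 6746 + 21783 = 28529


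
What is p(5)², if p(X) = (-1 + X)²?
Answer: 256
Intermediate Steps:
p(5)² = ((-1 + 5)²)² = (4²)² = 16² = 256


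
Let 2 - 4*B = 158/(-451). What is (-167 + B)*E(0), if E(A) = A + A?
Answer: 0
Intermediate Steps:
E(A) = 2*A
B = 265/451 (B = ½ - 79/(2*(-451)) = ½ - 79*(-1)/(2*451) = ½ - ¼*(-158/451) = ½ + 79/902 = 265/451 ≈ 0.58758)
(-167 + B)*E(0) = (-167 + 265/451)*(2*0) = -75052/451*0 = 0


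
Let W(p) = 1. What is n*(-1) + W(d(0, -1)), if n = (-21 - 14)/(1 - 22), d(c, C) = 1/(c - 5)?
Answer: -⅔ ≈ -0.66667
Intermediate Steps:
d(c, C) = 1/(-5 + c)
n = 5/3 (n = -35/(-21) = -35*(-1/21) = 5/3 ≈ 1.6667)
n*(-1) + W(d(0, -1)) = (5/3)*(-1) + 1 = -5/3 + 1 = -⅔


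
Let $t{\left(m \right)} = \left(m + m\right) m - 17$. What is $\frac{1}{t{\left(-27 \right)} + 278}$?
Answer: $\frac{1}{1719} \approx 0.00058173$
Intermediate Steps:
$t{\left(m \right)} = -17 + 2 m^{2}$ ($t{\left(m \right)} = 2 m m - 17 = 2 m^{2} - 17 = -17 + 2 m^{2}$)
$\frac{1}{t{\left(-27 \right)} + 278} = \frac{1}{\left(-17 + 2 \left(-27\right)^{2}\right) + 278} = \frac{1}{\left(-17 + 2 \cdot 729\right) + 278} = \frac{1}{\left(-17 + 1458\right) + 278} = \frac{1}{1441 + 278} = \frac{1}{1719}$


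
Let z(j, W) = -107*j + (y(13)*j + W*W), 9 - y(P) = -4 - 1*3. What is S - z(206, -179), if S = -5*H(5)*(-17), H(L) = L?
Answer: -12870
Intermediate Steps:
y(P) = 16 (y(P) = 9 - (-4 - 1*3) = 9 - (-4 - 3) = 9 - 1*(-7) = 9 + 7 = 16)
z(j, W) = W² - 91*j (z(j, W) = -107*j + (16*j + W*W) = -107*j + (16*j + W²) = -107*j + (W² + 16*j) = W² - 91*j)
S = 425 (S = -5*5*(-17) = -25*(-17) = 425)
S - z(206, -179) = 425 - ((-179)² - 91*206) = 425 - (32041 - 18746) = 425 - 1*13295 = 425 - 13295 = -12870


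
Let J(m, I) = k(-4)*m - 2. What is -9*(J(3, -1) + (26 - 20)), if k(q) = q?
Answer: 72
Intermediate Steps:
J(m, I) = -2 - 4*m (J(m, I) = -4*m - 2 = -2 - 4*m)
-9*(J(3, -1) + (26 - 20)) = -9*((-2 - 4*3) + (26 - 20)) = -9*((-2 - 12) + 6) = -9*(-14 + 6) = -9*(-8) = 72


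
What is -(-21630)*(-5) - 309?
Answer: -108459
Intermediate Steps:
-(-21630)*(-5) - 309 = -210*515 - 309 = -108150 - 309 = -108459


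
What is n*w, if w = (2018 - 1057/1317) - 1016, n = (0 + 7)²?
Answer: 64610273/1317 ≈ 49059.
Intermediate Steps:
n = 49 (n = 7² = 49)
w = 1318577/1317 (w = (2018 - 1057*1/1317) - 1016 = (2018 - 1057/1317) - 1016 = 2656649/1317 - 1016 = 1318577/1317 ≈ 1001.2)
n*w = 49*(1318577/1317) = 64610273/1317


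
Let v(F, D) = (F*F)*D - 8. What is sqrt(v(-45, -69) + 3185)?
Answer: 6*I*sqrt(3793) ≈ 369.52*I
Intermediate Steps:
v(F, D) = -8 + D*F**2 (v(F, D) = F**2*D - 8 = D*F**2 - 8 = -8 + D*F**2)
sqrt(v(-45, -69) + 3185) = sqrt((-8 - 69*(-45)**2) + 3185) = sqrt((-8 - 69*2025) + 3185) = sqrt((-8 - 139725) + 3185) = sqrt(-139733 + 3185) = sqrt(-136548) = 6*I*sqrt(3793)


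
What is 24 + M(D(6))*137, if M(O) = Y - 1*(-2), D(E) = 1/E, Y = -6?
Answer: -524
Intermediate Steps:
M(O) = -4 (M(O) = -6 - 1*(-2) = -6 + 2 = -4)
24 + M(D(6))*137 = 24 - 4*137 = 24 - 548 = -524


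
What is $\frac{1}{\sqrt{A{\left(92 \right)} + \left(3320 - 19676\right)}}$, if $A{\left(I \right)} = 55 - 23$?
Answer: $- \frac{i \sqrt{4081}}{8162} \approx - 0.0078268 i$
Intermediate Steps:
$A{\left(I \right)} = 32$ ($A{\left(I \right)} = 55 - 23 = 32$)
$\frac{1}{\sqrt{A{\left(92 \right)} + \left(3320 - 19676\right)}} = \frac{1}{\sqrt{32 + \left(3320 - 19676\right)}} = \frac{1}{\sqrt{32 - 16356}} = \frac{1}{\sqrt{-16324}} = \frac{1}{2 i \sqrt{4081}} = - \frac{i \sqrt{4081}}{8162}$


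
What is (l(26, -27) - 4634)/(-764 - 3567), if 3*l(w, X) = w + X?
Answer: 13903/12993 ≈ 1.0700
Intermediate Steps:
l(w, X) = X/3 + w/3 (l(w, X) = (w + X)/3 = (X + w)/3 = X/3 + w/3)
(l(26, -27) - 4634)/(-764 - 3567) = (((⅓)*(-27) + (⅓)*26) - 4634)/(-764 - 3567) = ((-9 + 26/3) - 4634)/(-4331) = (-⅓ - 4634)*(-1/4331) = -13903/3*(-1/4331) = 13903/12993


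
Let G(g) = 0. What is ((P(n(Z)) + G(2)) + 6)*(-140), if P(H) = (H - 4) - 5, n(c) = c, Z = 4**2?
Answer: -1820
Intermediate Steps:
Z = 16
P(H) = -9 + H (P(H) = (-4 + H) - 5 = -9 + H)
((P(n(Z)) + G(2)) + 6)*(-140) = (((-9 + 16) + 0) + 6)*(-140) = ((7 + 0) + 6)*(-140) = (7 + 6)*(-140) = 13*(-140) = -1820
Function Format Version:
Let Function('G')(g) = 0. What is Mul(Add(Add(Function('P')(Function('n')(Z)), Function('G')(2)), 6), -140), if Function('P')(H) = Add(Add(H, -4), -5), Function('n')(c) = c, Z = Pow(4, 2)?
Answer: -1820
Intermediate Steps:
Z = 16
Function('P')(H) = Add(-9, H) (Function('P')(H) = Add(Add(-4, H), -5) = Add(-9, H))
Mul(Add(Add(Function('P')(Function('n')(Z)), Function('G')(2)), 6), -140) = Mul(Add(Add(Add(-9, 16), 0), 6), -140) = Mul(Add(Add(7, 0), 6), -140) = Mul(Add(7, 6), -140) = Mul(13, -140) = -1820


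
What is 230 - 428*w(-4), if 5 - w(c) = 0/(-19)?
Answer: -1910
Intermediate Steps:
w(c) = 5 (w(c) = 5 - 0/(-19) = 5 - 0*(-1)/19 = 5 - 1*0 = 5 + 0 = 5)
230 - 428*w(-4) = 230 - 428*5 = 230 - 2140 = -1910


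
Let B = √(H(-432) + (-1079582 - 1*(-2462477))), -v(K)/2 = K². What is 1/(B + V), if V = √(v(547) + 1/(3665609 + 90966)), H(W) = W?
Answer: 751315/(2253945*√153607 + I*√337791539304215787) ≈ 0.00059357 - 0.00039052*I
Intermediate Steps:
v(K) = -2*K²
B = 3*√153607 (B = √(-432 + (-1079582 - 1*(-2462477))) = √(-432 + (-1079582 + 2462477)) = √(-432 + 1382895) = √1382463 = 3*√153607 ≈ 1175.8)
V = I*√337791539304215787/751315 (V = √(-2*547² + 1/(3665609 + 90966)) = √(-2*299209 + 1/3756575) = √(-598418 + 1/3756575) = √(-2248002098349/3756575) = I*√337791539304215787/751315 ≈ 773.58*I)
1/(B + V) = 1/(3*√153607 + I*√337791539304215787/751315)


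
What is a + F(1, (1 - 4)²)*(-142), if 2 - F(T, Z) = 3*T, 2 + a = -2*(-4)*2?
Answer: 156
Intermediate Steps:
a = 14 (a = -2 - 2*(-4)*2 = -2 + 8*2 = -2 + 16 = 14)
F(T, Z) = 2 - 3*T
a + F(1, (1 - 4)²)*(-142) = 14 + (2 - 3*1)*(-142) = 14 + (2 - 3)*(-142) = 14 - 1*(-142) = 14 + 142 = 156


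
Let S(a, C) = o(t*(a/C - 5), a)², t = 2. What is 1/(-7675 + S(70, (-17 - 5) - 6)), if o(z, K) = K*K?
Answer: 1/24002325 ≈ 4.1663e-8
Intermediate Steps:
o(z, K) = K²
S(a, C) = a⁴ (S(a, C) = (a²)² = a⁴)
1/(-7675 + S(70, (-17 - 5) - 6)) = 1/(-7675 + 70⁴) = 1/(-7675 + 24010000) = 1/24002325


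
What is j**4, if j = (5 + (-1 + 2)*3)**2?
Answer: 16777216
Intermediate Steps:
j = 64 (j = (5 + 1*3)**2 = (5 + 3)**2 = 8**2 = 64)
j**4 = 64**4 = 16777216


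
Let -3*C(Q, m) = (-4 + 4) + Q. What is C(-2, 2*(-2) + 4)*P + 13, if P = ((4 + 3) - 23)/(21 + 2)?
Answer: 865/69 ≈ 12.536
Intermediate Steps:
C(Q, m) = -Q/3 (C(Q, m) = -((-4 + 4) + Q)/3 = -(0 + Q)/3 = -Q/3)
P = -16/23 (P = (7 - 23)/23 = -16*1/23 = -16/23 ≈ -0.69565)
C(-2, 2*(-2) + 4)*P + 13 = -⅓*(-2)*(-16/23) + 13 = (⅔)*(-16/23) + 13 = -32/69 + 13 = 865/69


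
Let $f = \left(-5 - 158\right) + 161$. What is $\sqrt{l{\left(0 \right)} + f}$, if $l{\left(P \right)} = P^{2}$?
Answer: $i \sqrt{2} \approx 1.4142 i$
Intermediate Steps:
$f = -2$ ($f = -163 + 161 = -2$)
$\sqrt{l{\left(0 \right)} + f} = \sqrt{0^{2} - 2} = \sqrt{0 - 2} = \sqrt{-2} = i \sqrt{2}$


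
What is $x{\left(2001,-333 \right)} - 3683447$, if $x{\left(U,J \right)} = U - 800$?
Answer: $-3682246$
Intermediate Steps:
$x{\left(U,J \right)} = -800 + U$
$x{\left(2001,-333 \right)} - 3683447 = \left(-800 + 2001\right) - 3683447 = 1201 - 3683447 = -3682246$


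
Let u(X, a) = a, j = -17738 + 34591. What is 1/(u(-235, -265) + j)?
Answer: 1/16588 ≈ 6.0285e-5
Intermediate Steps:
j = 16853
1/(u(-235, -265) + j) = 1/(-265 + 16853) = 1/16588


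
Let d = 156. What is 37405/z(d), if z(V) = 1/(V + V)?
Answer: 11670360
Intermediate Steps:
z(V) = 1/(2*V)
37405/z(d) = 37405/(((½)/156)) = 37405/(((½)*(1/156))) = 37405/(1/312) = 37405*312 = 11670360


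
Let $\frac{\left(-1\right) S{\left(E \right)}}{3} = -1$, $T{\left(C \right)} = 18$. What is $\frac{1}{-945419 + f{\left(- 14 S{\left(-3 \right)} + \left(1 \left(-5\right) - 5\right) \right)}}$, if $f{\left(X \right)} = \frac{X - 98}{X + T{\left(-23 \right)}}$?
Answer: $- \frac{17}{16072048} \approx -1.0577 \cdot 10^{-6}$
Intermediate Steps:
$S{\left(E \right)} = 3$ ($S{\left(E \right)} = \left(-3\right) \left(-1\right) = 3$)
$f{\left(X \right)} = \frac{-98 + X}{18 + X}$ ($f{\left(X \right)} = \frac{X - 98}{X + 18} = \frac{-98 + X}{18 + X}$)
$\frac{1}{-945419 + f{\left(- 14 S{\left(-3 \right)} + \left(1 \left(-5\right) - 5\right) \right)}} = \frac{1}{-945419 + \frac{-98 + \left(\left(-14\right) 3 + \left(1 \left(-5\right) - 5\right)\right)}{18 + \left(\left(-14\right) 3 + \left(1 \left(-5\right) - 5\right)\right)}} = \frac{1}{-945419 + \frac{-98 - 52}{18 - 52}} = \frac{1}{-945419 + \frac{1}{-34} \left(-150\right)} = \frac{1}{-945419 - - \frac{75}{17}} = \frac{1}{-945419 + \frac{75}{17}} = \frac{1}{- \frac{16072048}{17}} = - \frac{17}{16072048}$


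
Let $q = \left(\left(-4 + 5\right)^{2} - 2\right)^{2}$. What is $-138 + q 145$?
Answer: $7$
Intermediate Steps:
$q = 1$ ($q = \left(1^{2} - 2\right)^{2} = \left(1 - 2\right)^{2} = \left(-1\right)^{2} = 1$)
$-138 + q 145 = -138 + 1 \cdot 145 = -138 + 145 = 7$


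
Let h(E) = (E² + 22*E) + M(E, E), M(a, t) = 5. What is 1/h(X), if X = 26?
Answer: 1/1253 ≈ 0.00079808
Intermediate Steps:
h(E) = 5 + E² + 22*E (h(E) = (E² + 22*E) + 5 = 5 + E² + 22*E)
1/h(X) = 1/(5 + 26² + 22*26) = 1/(5 + 676 + 572) = 1/1253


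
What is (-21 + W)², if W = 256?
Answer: 55225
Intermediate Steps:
(-21 + W)² = (-21 + 256)² = 235² = 55225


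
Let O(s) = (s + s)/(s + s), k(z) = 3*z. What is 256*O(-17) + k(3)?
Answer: 265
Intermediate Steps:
O(s) = 1 (O(s) = (2*s)/((2*s)) = (2*s)*(1/(2*s)) = 1)
256*O(-17) + k(3) = 256*1 + 3*3 = 256 + 9 = 265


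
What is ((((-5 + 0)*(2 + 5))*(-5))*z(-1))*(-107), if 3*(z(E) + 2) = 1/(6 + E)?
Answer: 108605/3 ≈ 36202.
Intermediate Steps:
z(E) = -2 + 1/(3*(6 + E))
((((-5 + 0)*(2 + 5))*(-5))*z(-1))*(-107) = ((((-5 + 0)*(2 + 5))*(-5))*((-35 - 6*(-1))/(3*(6 - 1))))*(-107) = ((-5*7*(-5))*((⅓)*(-35 + 6)/5))*(-107) = ((-35*(-5))*((⅓)*(⅕)*(-29)))*(-107) = (175*(-29/15))*(-107) = -1015/3*(-107) = 108605/3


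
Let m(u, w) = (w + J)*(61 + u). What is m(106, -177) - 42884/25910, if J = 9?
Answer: -363486922/12955 ≈ -28058.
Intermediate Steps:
m(u, w) = (9 + w)*(61 + u) (m(u, w) = (w + 9)*(61 + u) = (9 + w)*(61 + u))
m(106, -177) - 42884/25910 = (549 + 9*106 + 61*(-177) + 106*(-177)) - 42884/25910 = (549 + 954 - 10797 - 18762) - 42884*1/25910 = -28056 - 21442/12955 = -363486922/12955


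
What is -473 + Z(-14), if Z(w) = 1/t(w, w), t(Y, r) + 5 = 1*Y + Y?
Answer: -15610/33 ≈ -473.03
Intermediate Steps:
t(Y, r) = -5 + 2*Y (t(Y, r) = -5 + (1*Y + Y) = -5 + (Y + Y) = -5 + 2*Y)
Z(w) = 1/(-5 + 2*w)
-473 + Z(-14) = -473 + 1/(-5 + 2*(-14)) = -473 + 1/(-5 - 28) = -473 + 1/(-33) = -473 - 1/33 = -15610/33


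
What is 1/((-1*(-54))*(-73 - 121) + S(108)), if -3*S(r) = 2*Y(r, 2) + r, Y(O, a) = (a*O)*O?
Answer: -1/26064 ≈ -3.8367e-5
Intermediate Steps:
Y(O, a) = a*O² (Y(O, a) = (O*a)*O = a*O²)
S(r) = -4*r²/3 - r/3 (S(r) = -(2*(2*r²) + r)/3 = -(4*r² + r)/3 = -(r + 4*r²)/3 = -4*r²/3 - r/3)
1/((-1*(-54))*(-73 - 121) + S(108)) = 1/((-1*(-54))*(-73 - 121) + (⅓)*108*(-1 - 4*108)) = 1/(54*(-194) + (⅓)*108*(-1 - 432)) = 1/(-10476 + (⅓)*108*(-433)) = 1/(-10476 - 15588) = 1/(-26064) = -1/26064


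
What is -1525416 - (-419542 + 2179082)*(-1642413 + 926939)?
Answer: 1258903596544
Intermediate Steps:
-1525416 - (-419542 + 2179082)*(-1642413 + 926939) = -1525416 - 1759540*(-715474) = -1525416 - 1*(-1258905121960) = -1525416 + 1258905121960 = 1258903596544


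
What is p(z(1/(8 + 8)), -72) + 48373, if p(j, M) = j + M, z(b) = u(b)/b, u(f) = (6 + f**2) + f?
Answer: 774369/16 ≈ 48398.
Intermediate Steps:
u(f) = 6 + f + f**2
z(b) = (6 + b + b**2)/b
p(j, M) = M + j
p(z(1/(8 + 8)), -72) + 48373 = (-72 + (1 + 1/(8 + 8) + 6/(1/(8 + 8)))) + 48373 = (-72 + (1 + 1/16 + 6/(1/16))) + 48373 = (-72 + (1 + 1/16 + 6*16)) + 48373 = (-72 + (1 + 1/16 + 96)) + 48373 = (-72 + 1553/16) + 48373 = 401/16 + 48373 = 774369/16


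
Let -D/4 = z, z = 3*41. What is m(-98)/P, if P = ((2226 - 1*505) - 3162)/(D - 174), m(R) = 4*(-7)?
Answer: -18648/1441 ≈ -12.941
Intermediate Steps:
z = 123
m(R) = -28
D = -492 (D = -4*123 = -492)
P = 1441/666 (P = ((2226 - 1*505) - 3162)/(-492 - 174) = ((2226 - 505) - 3162)/(-666) = (1721 - 3162)*(-1/666) = -1441*(-1/666) = 1441/666 ≈ 2.1637)
m(-98)/P = -28/1441/666 = -28*666/1441 = -18648/1441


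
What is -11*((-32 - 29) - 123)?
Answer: 2024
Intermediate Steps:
-11*((-32 - 29) - 123) = -11*(-61 - 123) = -11*(-184) = 2024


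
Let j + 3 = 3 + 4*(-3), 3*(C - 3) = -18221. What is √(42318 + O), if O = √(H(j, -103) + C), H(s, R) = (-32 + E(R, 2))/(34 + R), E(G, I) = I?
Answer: √(201475998 + 69*I*√28900374)/69 ≈ 205.71 + 0.18937*I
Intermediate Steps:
C = -18212/3 (C = 3 + (⅓)*(-18221) = 3 - 18221/3 = -18212/3 ≈ -6070.7)
j = -12 (j = -3 + (3 + 4*(-3)) = -3 + (3 - 12) = -3 - 9 = -12)
H(s, R) = -30/(34 + R) (H(s, R) = (-32 + 2)/(34 + R) = -30/(34 + R))
O = I*√28900374/69 (O = √(-30/(34 - 103) - 18212/3) = √(-30/(-69) - 18212/3) = √(-30*(-1/69) - 18212/3) = √(10/23 - 18212/3) = √(-418846/69) = I*√28900374/69 ≈ 77.912*I)
√(42318 + O) = √(42318 + I*√28900374/69)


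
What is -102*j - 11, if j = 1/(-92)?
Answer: -455/46 ≈ -9.8913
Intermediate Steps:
j = -1/92 ≈ -0.010870
-102*j - 11 = -102*(-1/92) - 11 = 51/46 - 11 = -455/46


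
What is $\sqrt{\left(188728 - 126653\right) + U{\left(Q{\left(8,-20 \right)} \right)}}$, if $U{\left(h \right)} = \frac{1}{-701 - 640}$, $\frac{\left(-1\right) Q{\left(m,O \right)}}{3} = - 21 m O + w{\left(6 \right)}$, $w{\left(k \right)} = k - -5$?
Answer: $\frac{\sqrt{12403143526}}{447} \approx 249.15$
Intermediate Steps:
$w{\left(k \right)} = 5 + k$ ($w{\left(k \right)} = k + 5 = 5 + k$)
$Q{\left(m,O \right)} = -33 + 63 O m$ ($Q{\left(m,O \right)} = - 3 \left(- 21 m O + \left(5 + 6\right)\right) = - 3 \left(- 21 O m + 11\right) = - 3 \left(11 - 21 O m\right) = -33 + 63 O m$)
$U{\left(h \right)} = - \frac{1}{1341}$ ($U{\left(h \right)} = \frac{1}{-1341} = - \frac{1}{1341}$)
$\sqrt{\left(188728 - 126653\right) + U{\left(Q{\left(8,-20 \right)} \right)}} = \sqrt{\left(188728 - 126653\right) - \frac{1}{1341}} = \sqrt{62075 - \frac{1}{1341}} = \sqrt{\frac{83242574}{1341}} = \frac{\sqrt{12403143526}}{447}$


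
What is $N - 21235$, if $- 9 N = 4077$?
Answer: $-21688$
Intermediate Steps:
$N = -453$ ($N = \left(- \frac{1}{9}\right) 4077 = -453$)
$N - 21235 = -453 - 21235 = -21688$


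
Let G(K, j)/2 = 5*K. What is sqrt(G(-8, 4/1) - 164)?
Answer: 2*I*sqrt(61) ≈ 15.62*I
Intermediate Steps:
G(K, j) = 10*K (G(K, j) = 2*(5*K) = 10*K)
sqrt(G(-8, 4/1) - 164) = sqrt(10*(-8) - 164) = sqrt(-80 - 164) = sqrt(-244) = 2*I*sqrt(61)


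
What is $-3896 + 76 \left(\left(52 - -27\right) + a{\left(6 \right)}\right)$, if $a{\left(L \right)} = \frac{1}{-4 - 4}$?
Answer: $\frac{4197}{2} \approx 2098.5$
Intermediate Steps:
$a{\left(L \right)} = - \frac{1}{8}$ ($a{\left(L \right)} = \frac{1}{-8} = - \frac{1}{8}$)
$-3896 + 76 \left(\left(52 - -27\right) + a{\left(6 \right)}\right) = -3896 + 76 \left(\left(52 - -27\right) - \frac{1}{8}\right) = -3896 + 76 \left(\left(52 + 27\right) - \frac{1}{8}\right) = -3896 + 76 \left(79 - \frac{1}{8}\right) = -3896 + 76 \cdot \frac{631}{8} = -3896 + \frac{11989}{2} = \frac{4197}{2}$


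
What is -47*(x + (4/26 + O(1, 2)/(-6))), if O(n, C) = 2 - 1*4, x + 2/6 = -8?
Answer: 4794/13 ≈ 368.77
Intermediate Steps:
x = -25/3 (x = -⅓ - 8 = -25/3 ≈ -8.3333)
O(n, C) = -2 (O(n, C) = 2 - 4 = -2)
-47*(x + (4/26 + O(1, 2)/(-6))) = -47*(-25/3 + (4/26 - 2/(-6))) = -47*(-25/3 + (4*(1/26) - 2*(-⅙))) = -47*(-25/3 + (2/13 + ⅓)) = -47*(-25/3 + 19/39) = -47*(-102/13) = 4794/13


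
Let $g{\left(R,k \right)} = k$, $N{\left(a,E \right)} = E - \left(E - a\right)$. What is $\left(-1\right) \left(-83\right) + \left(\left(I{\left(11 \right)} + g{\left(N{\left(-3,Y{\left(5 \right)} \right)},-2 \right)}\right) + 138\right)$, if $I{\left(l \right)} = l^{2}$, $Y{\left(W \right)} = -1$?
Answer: $340$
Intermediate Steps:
$N{\left(a,E \right)} = a$ ($N{\left(a,E \right)} = E - \left(E - a\right) = a$)
$\left(-1\right) \left(-83\right) + \left(\left(I{\left(11 \right)} + g{\left(N{\left(-3,Y{\left(5 \right)} \right)},-2 \right)}\right) + 138\right) = \left(-1\right) \left(-83\right) + \left(\left(11^{2} - 2\right) + 138\right) = 83 + \left(\left(121 - 2\right) + 138\right) = 83 + \left(119 + 138\right) = 83 + 257 = 340$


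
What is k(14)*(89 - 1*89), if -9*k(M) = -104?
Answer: 0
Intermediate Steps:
k(M) = 104/9 (k(M) = -⅑*(-104) = 104/9)
k(14)*(89 - 1*89) = 104*(89 - 1*89)/9 = 104*(89 - 89)/9 = (104/9)*0 = 0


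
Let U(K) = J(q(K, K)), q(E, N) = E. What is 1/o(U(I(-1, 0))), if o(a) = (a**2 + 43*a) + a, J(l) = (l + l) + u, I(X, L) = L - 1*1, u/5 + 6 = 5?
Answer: -1/259 ≈ -0.0038610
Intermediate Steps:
u = -5 (u = -30 + 5*5 = -30 + 25 = -5)
I(X, L) = -1 + L (I(X, L) = L - 1 = -1 + L)
J(l) = -5 + 2*l (J(l) = (l + l) - 5 = 2*l - 5 = -5 + 2*l)
U(K) = -5 + 2*K
o(a) = a**2 + 44*a
1/o(U(I(-1, 0))) = 1/((-5 + 2*(-1 + 0))*(44 + (-5 + 2*(-1 + 0)))) = 1/((-5 + 2*(-1))*(44 + (-5 + 2*(-1)))) = 1/((-5 - 2)*(44 + (-5 - 2))) = 1/(-7*(44 - 7)) = 1/(-7*37) = 1/(-259) = -1/259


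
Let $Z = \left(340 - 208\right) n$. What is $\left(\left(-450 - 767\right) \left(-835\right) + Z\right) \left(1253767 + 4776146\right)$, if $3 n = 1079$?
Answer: $6413843590623$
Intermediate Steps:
$n = \frac{1079}{3}$ ($n = \frac{1}{3} \cdot 1079 = \frac{1079}{3} \approx 359.67$)
$Z = 47476$ ($Z = \left(340 - 208\right) \frac{1079}{3} = 132 \cdot \frac{1079}{3} = 47476$)
$\left(\left(-450 - 767\right) \left(-835\right) + Z\right) \left(1253767 + 4776146\right) = \left(\left(-450 - 767\right) \left(-835\right) + 47476\right) \left(1253767 + 4776146\right) = \left(\left(-1217\right) \left(-835\right) + 47476\right) 6029913 = \left(1016195 + 47476\right) 6029913 = 1063671 \cdot 6029913 = 6413843590623$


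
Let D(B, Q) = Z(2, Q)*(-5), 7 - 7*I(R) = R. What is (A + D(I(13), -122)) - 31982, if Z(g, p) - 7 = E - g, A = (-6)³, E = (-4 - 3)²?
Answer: -32468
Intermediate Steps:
I(R) = 1 - R/7
E = 49 (E = (-7)² = 49)
A = -216
Z(g, p) = 56 - g (Z(g, p) = 7 + (49 - g) = 56 - g)
D(B, Q) = -270 (D(B, Q) = (56 - 1*2)*(-5) = (56 - 2)*(-5) = 54*(-5) = -270)
(A + D(I(13), -122)) - 31982 = (-216 - 270) - 31982 = -486 - 31982 = -32468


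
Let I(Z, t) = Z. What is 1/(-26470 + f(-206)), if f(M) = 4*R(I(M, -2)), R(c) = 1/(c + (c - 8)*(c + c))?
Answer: -43981/1164177068 ≈ -3.7779e-5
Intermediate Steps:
R(c) = 1/(c + 2*c*(-8 + c)) (R(c) = 1/(c + (-8 + c)*(2*c)) = 1/(c + 2*c*(-8 + c)))
f(M) = 4/(M*(-15 + 2*M)) (f(M) = 4*(1/(M*(-15 + 2*M))) = 4/(M*(-15 + 2*M)))
1/(-26470 + f(-206)) = 1/(-26470 + 4/(-206*(-15 + 2*(-206)))) = 1/(-26470 + 4*(-1/206)/(-15 - 412)) = 1/(-26470 + 4*(-1/206)/(-427)) = 1/(-26470 + 4*(-1/206)*(-1/427)) = 1/(-26470 + 2/43981) = 1/(-1164177068/43981) = -43981/1164177068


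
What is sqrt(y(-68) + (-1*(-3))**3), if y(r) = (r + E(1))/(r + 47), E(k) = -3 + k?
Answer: sqrt(273)/3 ≈ 5.5076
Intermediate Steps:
y(r) = (-2 + r)/(47 + r) (y(r) = (r + (-3 + 1))/(r + 47) = (r - 2)/(47 + r) = (-2 + r)/(47 + r))
sqrt(y(-68) + (-1*(-3))**3) = sqrt((-2 - 68)/(47 - 68) + (-1*(-3))**3) = sqrt(-70/(-21) + 3**3) = sqrt(-1/21*(-70) + 27) = sqrt(10/3 + 27) = sqrt(91/3) = sqrt(273)/3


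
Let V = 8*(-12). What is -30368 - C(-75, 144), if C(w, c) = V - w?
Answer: -30347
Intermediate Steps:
V = -96
C(w, c) = -96 - w
-30368 - C(-75, 144) = -30368 - (-96 - 1*(-75)) = -30368 - (-96 + 75) = -30368 - 1*(-21) = -30368 + 21 = -30347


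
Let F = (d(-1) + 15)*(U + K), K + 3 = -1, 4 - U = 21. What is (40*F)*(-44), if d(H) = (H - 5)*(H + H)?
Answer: 997920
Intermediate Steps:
U = -17 (U = 4 - 1*21 = 4 - 21 = -17)
K = -4 (K = -3 - 1 = -4)
d(H) = 2*H*(-5 + H) (d(H) = (-5 + H)*(2*H) = 2*H*(-5 + H))
F = -567 (F = (2*(-1)*(-5 - 1) + 15)*(-17 - 4) = (2*(-1)*(-6) + 15)*(-21) = (12 + 15)*(-21) = 27*(-21) = -567)
(40*F)*(-44) = (40*(-567))*(-44) = -22680*(-44) = 997920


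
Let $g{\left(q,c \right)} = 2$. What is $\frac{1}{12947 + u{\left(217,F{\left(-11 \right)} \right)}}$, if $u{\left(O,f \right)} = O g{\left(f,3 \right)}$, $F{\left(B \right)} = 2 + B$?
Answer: $\frac{1}{13381} \approx 7.4733 \cdot 10^{-5}$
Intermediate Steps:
$u{\left(O,f \right)} = 2 O$ ($u{\left(O,f \right)} = O 2 = 2 O$)
$\frac{1}{12947 + u{\left(217,F{\left(-11 \right)} \right)}} = \frac{1}{12947 + 2 \cdot 217} = \frac{1}{12947 + 434} = \frac{1}{13381}$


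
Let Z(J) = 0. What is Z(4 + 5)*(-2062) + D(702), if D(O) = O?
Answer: 702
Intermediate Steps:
Z(4 + 5)*(-2062) + D(702) = 0*(-2062) + 702 = 0 + 702 = 702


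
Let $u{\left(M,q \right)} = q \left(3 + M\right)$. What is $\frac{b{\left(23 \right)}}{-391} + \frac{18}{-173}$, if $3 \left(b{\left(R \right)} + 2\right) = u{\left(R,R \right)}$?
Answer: $- \frac{123530}{202929} \approx -0.60874$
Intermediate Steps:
$b{\left(R \right)} = -2 + \frac{R \left(3 + R\right)}{3}$
$\frac{b{\left(23 \right)}}{-391} + \frac{18}{-173} = \frac{-2 + \frac{1}{3} \cdot 23 \left(3 + 23\right)}{-391} + \frac{18}{-173} = \left(-2 + \frac{1}{3} \cdot 23 \cdot 26\right) \left(- \frac{1}{391}\right) + 18 \left(- \frac{1}{173}\right) = \left(-2 + \frac{598}{3}\right) \left(- \frac{1}{391}\right) - \frac{18}{173} = \frac{592}{3} \left(- \frac{1}{391}\right) - \frac{18}{173} = - \frac{592}{1173} - \frac{18}{173} = - \frac{123530}{202929}$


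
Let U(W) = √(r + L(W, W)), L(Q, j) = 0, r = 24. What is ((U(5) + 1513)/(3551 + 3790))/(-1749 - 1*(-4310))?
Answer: 1513/18800301 + 2*√6/18800301 ≈ 8.0738e-5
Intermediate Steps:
U(W) = 2*√6 (U(W) = √(24 + 0) = √24 = 2*√6)
((U(5) + 1513)/(3551 + 3790))/(-1749 - 1*(-4310)) = ((2*√6 + 1513)/(3551 + 3790))/(-1749 - 1*(-4310)) = ((1513 + 2*√6)/7341)/(-1749 + 4310) = ((1513 + 2*√6)*(1/7341))/2561 = (1513/7341 + 2*√6/7341)*(1/2561) = 1513/18800301 + 2*√6/18800301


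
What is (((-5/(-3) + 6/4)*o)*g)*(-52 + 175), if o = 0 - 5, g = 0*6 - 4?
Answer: 7790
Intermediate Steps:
g = -4 (g = 0 - 4 = -4)
o = -5
(((-5/(-3) + 6/4)*o)*g)*(-52 + 175) = (((-5/(-3) + 6/4)*(-5))*(-4))*(-52 + 175) = (((-5*(-⅓) + 6*(¼))*(-5))*(-4))*123 = (((5/3 + 3/2)*(-5))*(-4))*123 = (((19/6)*(-5))*(-4))*123 = -95/6*(-4)*123 = (190/3)*123 = 7790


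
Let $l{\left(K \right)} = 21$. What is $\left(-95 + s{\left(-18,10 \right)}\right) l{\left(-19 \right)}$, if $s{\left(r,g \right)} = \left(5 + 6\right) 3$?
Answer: $-1302$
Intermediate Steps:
$s{\left(r,g \right)} = 33$ ($s{\left(r,g \right)} = 11 \cdot 3 = 33$)
$\left(-95 + s{\left(-18,10 \right)}\right) l{\left(-19 \right)} = \left(-95 + 33\right) 21 = \left(-62\right) 21 = -1302$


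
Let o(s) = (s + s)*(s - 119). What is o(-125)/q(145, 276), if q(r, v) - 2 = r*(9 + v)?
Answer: 61000/41327 ≈ 1.4760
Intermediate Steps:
q(r, v) = 2 + r*(9 + v)
o(s) = 2*s*(-119 + s) (o(s) = (2*s)*(-119 + s) = 2*s*(-119 + s))
o(-125)/q(145, 276) = (2*(-125)*(-119 - 125))/(2 + 9*145 + 145*276) = (2*(-125)*(-244))/(2 + 1305 + 40020) = 61000/41327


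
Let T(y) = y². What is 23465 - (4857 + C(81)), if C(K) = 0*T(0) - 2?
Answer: 18610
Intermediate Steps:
C(K) = -2 (C(K) = 0*0² - 2 = 0*0 - 2 = 0 - 2 = -2)
23465 - (4857 + C(81)) = 23465 - (4857 - 2) = 23465 - 1*4855 = 23465 - 4855 = 18610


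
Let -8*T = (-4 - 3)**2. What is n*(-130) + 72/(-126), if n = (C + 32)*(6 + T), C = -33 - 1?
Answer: -463/14 ≈ -33.071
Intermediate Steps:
T = -49/8 (T = -(-4 - 3)**2/8 = -1/8*(-7)**2 = -1/8*49 = -49/8 ≈ -6.1250)
C = -34
n = 1/4 (n = (-34 + 32)*(6 - 49/8) = -2*(-1/8) = 1/4 ≈ 0.25000)
n*(-130) + 72/(-126) = (1/4)*(-130) + 72/(-126) = -65/2 + 72*(-1/126) = -65/2 - 4/7 = -463/14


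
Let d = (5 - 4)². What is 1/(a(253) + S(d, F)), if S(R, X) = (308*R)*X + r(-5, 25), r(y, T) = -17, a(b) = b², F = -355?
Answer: -1/45348 ≈ -2.2052e-5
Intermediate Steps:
d = 1 (d = 1² = 1)
S(R, X) = -17 + 308*R*X (S(R, X) = (308*R)*X - 17 = 308*R*X - 17 = -17 + 308*R*X)
1/(a(253) + S(d, F)) = 1/(253² + (-17 + 308*1*(-355))) = 1/(64009 + (-17 - 109340)) = 1/(64009 - 109357) = 1/(-45348) = -1/45348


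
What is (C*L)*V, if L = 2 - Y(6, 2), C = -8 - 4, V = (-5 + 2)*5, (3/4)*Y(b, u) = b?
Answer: -1080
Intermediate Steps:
Y(b, u) = 4*b/3
V = -15 (V = -3*5 = -15)
C = -12
L = -6 (L = 2 - 4*6/3 = 2 - 1*8 = 2 - 8 = -6)
(C*L)*V = -12*(-6)*(-15) = 72*(-15) = -1080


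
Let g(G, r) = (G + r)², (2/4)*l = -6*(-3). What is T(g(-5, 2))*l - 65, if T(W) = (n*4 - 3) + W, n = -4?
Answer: -425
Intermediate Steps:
l = 36 (l = 2*(-6*(-3)) = 2*18 = 36)
T(W) = -19 + W (T(W) = (-4*4 - 3) + W = (-16 - 3) + W = -19 + W)
T(g(-5, 2))*l - 65 = (-19 + (-5 + 2)²)*36 - 65 = (-19 + (-3)²)*36 - 65 = (-19 + 9)*36 - 65 = -10*36 - 65 = -360 - 65 = -425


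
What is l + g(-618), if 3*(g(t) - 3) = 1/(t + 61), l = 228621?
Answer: 382030703/1671 ≈ 2.2862e+5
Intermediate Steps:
g(t) = 3 + 1/(3*(61 + t)) (g(t) = 3 + 1/(3*(t + 61)) = 3 + 1/(3*(61 + t)))
l + g(-618) = 228621 + (550 + 9*(-618))/(3*(61 - 618)) = 228621 + (1/3)*(550 - 5562)/(-557) = 228621 + (1/3)*(-1/557)*(-5012) = 228621 + 5012/1671 = 382030703/1671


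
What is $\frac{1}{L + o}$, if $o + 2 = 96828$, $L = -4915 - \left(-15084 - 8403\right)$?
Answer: $\frac{1}{115398} \approx 8.6657 \cdot 10^{-6}$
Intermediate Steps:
$L = 18572$ ($L = -4915 - \left(-15084 - 8403\right) = -4915 - -23487 = -4915 + 23487 = 18572$)
$o = 96826$ ($o = -2 + 96828 = 96826$)
$\frac{1}{L + o} = \frac{1}{18572 + 96826} = \frac{1}{115398}$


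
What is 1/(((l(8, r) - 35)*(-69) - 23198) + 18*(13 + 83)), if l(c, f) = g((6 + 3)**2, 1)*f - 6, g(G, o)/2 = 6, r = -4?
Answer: -1/15329 ≈ -6.5236e-5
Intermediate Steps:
g(G, o) = 12 (g(G, o) = 2*6 = 12)
l(c, f) = -6 + 12*f (l(c, f) = 12*f - 6 = -6 + 12*f)
1/(((l(8, r) - 35)*(-69) - 23198) + 18*(13 + 83)) = 1/((((-6 + 12*(-4)) - 35)*(-69) - 23198) + 18*(13 + 83)) = 1/((((-6 - 48) - 35)*(-69) - 23198) + 18*96) = 1/(((-54 - 35)*(-69) - 23198) + 1728) = 1/((-89*(-69) - 23198) + 1728) = 1/((6141 - 23198) + 1728) = 1/(-17057 + 1728) = 1/(-15329) = -1/15329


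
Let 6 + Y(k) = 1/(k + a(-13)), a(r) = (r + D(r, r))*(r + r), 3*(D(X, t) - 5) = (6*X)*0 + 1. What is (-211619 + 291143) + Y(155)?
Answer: 84527637/1063 ≈ 79518.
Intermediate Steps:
D(X, t) = 16/3 (D(X, t) = 5 + ((6*X)*0 + 1)/3 = 5 + (0 + 1)/3 = 5 + (⅓)*1 = 5 + ⅓ = 16/3)
a(r) = 2*r*(16/3 + r) (a(r) = (r + 16/3)*(r + r) = (16/3 + r)*(2*r) = 2*r*(16/3 + r))
Y(k) = -6 + 1/(598/3 + k) (Y(k) = -6 + 1/(k + (⅔)*(-13)*(16 + 3*(-13))) = -6 + 1/(k + (⅔)*(-13)*(16 - 39)) = -6 + 1/(k + (⅔)*(-13)*(-23)) = -6 + 1/(k + 598/3) = -6 + 1/(598/3 + k))
(-211619 + 291143) + Y(155) = (-211619 + 291143) + 3*(-1195 - 6*155)/(598 + 3*155) = 79524 + 3*(-1195 - 930)/(598 + 465) = 79524 + 3*(-2125)/1063 = 79524 + 3*(1/1063)*(-2125) = 79524 - 6375/1063 = 84527637/1063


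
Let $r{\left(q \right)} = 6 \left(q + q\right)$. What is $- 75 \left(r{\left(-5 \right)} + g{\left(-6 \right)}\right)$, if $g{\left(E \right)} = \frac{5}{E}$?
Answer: $\frac{9125}{2} \approx 4562.5$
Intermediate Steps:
$r{\left(q \right)} = 12 q$ ($r{\left(q \right)} = 6 \cdot 2 q = 12 q$)
$- 75 \left(r{\left(-5 \right)} + g{\left(-6 \right)}\right) = - 75 \left(12 \left(-5\right) + \frac{5}{-6}\right) = - 75 \left(-60 + 5 \left(- \frac{1}{6}\right)\right) = - 75 \left(-60 - \frac{5}{6}\right) = \left(-75\right) \left(- \frac{365}{6}\right) = \frac{9125}{2}$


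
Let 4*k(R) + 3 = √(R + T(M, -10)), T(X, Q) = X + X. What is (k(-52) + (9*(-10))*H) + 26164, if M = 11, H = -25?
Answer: 113653/4 + I*√30/4 ≈ 28413.0 + 1.3693*I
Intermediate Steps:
T(X, Q) = 2*X
k(R) = -¾ + √(22 + R)/4 (k(R) = -¾ + √(R + 2*11)/4 = -¾ + √(R + 22)/4 = -¾ + √(22 + R)/4)
(k(-52) + (9*(-10))*H) + 26164 = ((-¾ + √(22 - 52)/4) + (9*(-10))*(-25)) + 26164 = ((-¾ + √(-30)/4) - 90*(-25)) + 26164 = ((-¾ + (I*√30)/4) + 2250) + 26164 = ((-¾ + I*√30/4) + 2250) + 26164 = (8997/4 + I*√30/4) + 26164 = 113653/4 + I*√30/4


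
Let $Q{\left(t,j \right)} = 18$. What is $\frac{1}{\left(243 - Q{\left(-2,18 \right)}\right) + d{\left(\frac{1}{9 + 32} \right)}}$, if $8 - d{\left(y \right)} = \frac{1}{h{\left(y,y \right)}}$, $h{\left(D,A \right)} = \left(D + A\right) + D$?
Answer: $\frac{3}{658} \approx 0.0045593$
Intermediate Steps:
$h{\left(D,A \right)} = A + 2 D$ ($h{\left(D,A \right)} = \left(A + D\right) + D = A + 2 D$)
$d{\left(y \right)} = 8 - \frac{1}{3 y}$ ($d{\left(y \right)} = 8 - \frac{1}{y + 2 y} = 8 - \frac{1}{3 y}$)
$\frac{1}{\left(243 - Q{\left(-2,18 \right)}\right) + d{\left(\frac{1}{9 + 32} \right)}} = \frac{1}{\left(243 - 18\right) + \left(8 - \frac{1}{3 \frac{1}{9 + 32}}\right)} = \frac{1}{\left(243 - 18\right) + \left(8 - \frac{1}{3 \cdot \frac{1}{41}}\right)} = \frac{1}{225 + \left(8 - \frac{\frac{1}{\frac{1}{41}}}{3}\right)} = \frac{1}{225 + \left(8 - \frac{41}{3}\right)} = \frac{1}{225 - \frac{17}{3}} = \frac{1}{\frac{658}{3}} = \frac{3}{658}$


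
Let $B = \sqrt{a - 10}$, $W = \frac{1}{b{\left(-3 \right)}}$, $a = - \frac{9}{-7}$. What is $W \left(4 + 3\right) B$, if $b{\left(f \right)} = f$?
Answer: $- \frac{i \sqrt{427}}{3} \approx - 6.888 i$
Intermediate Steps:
$a = \frac{9}{7}$ ($a = \left(-9\right) \left(- \frac{1}{7}\right) = \frac{9}{7} \approx 1.2857$)
$W = - \frac{1}{3}$ ($W = \frac{1}{-3} = - \frac{1}{3} \approx -0.33333$)
$B = \frac{i \sqrt{427}}{7}$ ($B = \sqrt{\frac{9}{7} - 10} = \sqrt{- \frac{61}{7}} = \frac{i \sqrt{427}}{7} \approx 2.952 i$)
$W \left(4 + 3\right) B = - \frac{4 + 3}{3} \frac{i \sqrt{427}}{7} = \left(- \frac{1}{3}\right) 7 \frac{i \sqrt{427}}{7} = - \frac{7 \frac{i \sqrt{427}}{7}}{3} = - \frac{i \sqrt{427}}{3}$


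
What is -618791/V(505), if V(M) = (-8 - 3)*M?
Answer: 618791/5555 ≈ 111.39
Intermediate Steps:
V(M) = -11*M
-618791/V(505) = -618791/((-11*505)) = -618791/(-5555) = -618791*(-1/5555) = 618791/5555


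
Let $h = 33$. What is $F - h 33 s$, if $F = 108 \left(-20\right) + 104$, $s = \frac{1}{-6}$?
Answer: $- \frac{3749}{2} \approx -1874.5$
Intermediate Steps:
$s = - \frac{1}{6} \approx -0.16667$
$F = -2056$ ($F = -2160 + 104 = -2056$)
$F - h 33 s = -2056 - 33 \cdot 33 \left(- \frac{1}{6}\right) = -2056 - 1089 \left(- \frac{1}{6}\right) = -2056 - - \frac{363}{2} = -2056 + \frac{363}{2} = - \frac{3749}{2}$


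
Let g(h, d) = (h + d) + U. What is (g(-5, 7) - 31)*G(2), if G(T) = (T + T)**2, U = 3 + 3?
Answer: -368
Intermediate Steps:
U = 6
g(h, d) = 6 + d + h (g(h, d) = (h + d) + 6 = (d + h) + 6 = 6 + d + h)
G(T) = 4*T**2 (G(T) = (2*T)**2 = 4*T**2)
(g(-5, 7) - 31)*G(2) = ((6 + 7 - 5) - 31)*(4*2**2) = (8 - 31)*(4*4) = -23*16 = -368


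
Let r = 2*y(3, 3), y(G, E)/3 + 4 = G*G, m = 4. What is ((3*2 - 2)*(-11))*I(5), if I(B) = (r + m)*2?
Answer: -2992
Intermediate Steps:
y(G, E) = -12 + 3*G**2 (y(G, E) = -12 + 3*(G*G) = -12 + 3*G**2)
r = 30 (r = 2*(-12 + 3*3**2) = 2*(-12 + 3*9) = 2*(-12 + 27) = 2*15 = 30)
I(B) = 68 (I(B) = (30 + 4)*2 = 34*2 = 68)
((3*2 - 2)*(-11))*I(5) = ((3*2 - 2)*(-11))*68 = ((6 - 2)*(-11))*68 = (4*(-11))*68 = -44*68 = -2992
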